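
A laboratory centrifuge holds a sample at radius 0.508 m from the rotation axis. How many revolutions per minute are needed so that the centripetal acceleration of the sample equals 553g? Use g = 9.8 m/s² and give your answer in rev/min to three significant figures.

Require ω²r = 553g, so ω = √(553 × 9.8/0.508) = 103.3 rad/s.
In rev/min: ω × 60/(2π) = 103.3 × 60/(2π) = 986.3 rev/min.

986 rev/min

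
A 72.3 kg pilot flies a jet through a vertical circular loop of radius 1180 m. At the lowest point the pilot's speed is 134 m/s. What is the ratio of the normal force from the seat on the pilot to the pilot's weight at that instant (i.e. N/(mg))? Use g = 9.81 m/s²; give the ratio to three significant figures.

2.55

At the bottom, N − mg = mv²/r, so N = m(v²/r + g) and N/(mg) = v²/(rg) + 1 = (134)²/(1180 × 9.81) + 1 = 1.551 + 1 = 2.551.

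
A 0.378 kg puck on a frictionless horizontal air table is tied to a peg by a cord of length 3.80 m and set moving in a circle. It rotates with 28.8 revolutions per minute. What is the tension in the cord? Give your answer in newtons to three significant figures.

ω = 28.8 rev/min × 2π/60 = 3.016 rad/s, so v = ωr = 3.016 × 3.80 = 11.46 m/s.
The tension is the only horizontal force, so it supplies the full centripetal force: T = m v²/r = 0.378 × (11.46)²/3.80 = 0.378 × 131.3/3.80 = 13.07 N.

13.1 N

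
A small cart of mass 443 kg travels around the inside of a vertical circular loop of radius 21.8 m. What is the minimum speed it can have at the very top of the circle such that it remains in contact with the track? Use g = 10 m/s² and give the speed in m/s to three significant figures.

14.8 m/s

At the top, both weight mg and N point toward the centre: N + mg = mv²/r.
At minimum speed N → 0, so mg = mv_min²/r ⇒ v_min = √(g r) = √(10.0 × 21.8) = 14.76 m/s.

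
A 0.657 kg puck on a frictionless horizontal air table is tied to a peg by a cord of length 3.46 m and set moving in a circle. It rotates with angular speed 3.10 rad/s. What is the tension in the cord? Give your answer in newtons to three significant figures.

v = ωr = 3.10 × 3.46 = 10.73 m/s.
The tension is the only horizontal force, so it supplies the full centripetal force: T = m v²/r = 0.657 × (10.73)²/3.46 = 0.657 × 115.0/3.46 = 21.85 N.

21.8 N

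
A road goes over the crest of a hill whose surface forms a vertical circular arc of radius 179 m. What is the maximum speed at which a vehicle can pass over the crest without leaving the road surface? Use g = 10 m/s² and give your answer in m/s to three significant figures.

At the crest the centre of the circle is below the vehicle, so the net downward (centripetal) force is mg − N = mv²/r.
The vehicle leaves the road when N → 0, giving v_max = √(g r) = √(10.0 × 179) = 42.31 m/s.

42.3 m/s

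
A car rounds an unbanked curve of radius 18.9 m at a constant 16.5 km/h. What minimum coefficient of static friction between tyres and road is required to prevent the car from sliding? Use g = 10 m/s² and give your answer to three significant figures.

0.111

v = 16.5/3.6 = 4.583 m/s.
Friction provides the centripetal force: μ_s m g = m v²/r, so μ_s = v²/(g r) = (4.583)²/(10.0 × 18.9) = 21.01/189.0 = 0.1111.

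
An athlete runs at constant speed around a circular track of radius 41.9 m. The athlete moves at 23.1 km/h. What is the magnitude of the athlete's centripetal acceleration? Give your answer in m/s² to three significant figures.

0.983 m/s²

v = 23.1 km/h = 23.1/3.6 = 6.417 m/s.
a_c = v²/r = (6.417)²/41.9 = 41.17/41.9 = 0.9827 m/s².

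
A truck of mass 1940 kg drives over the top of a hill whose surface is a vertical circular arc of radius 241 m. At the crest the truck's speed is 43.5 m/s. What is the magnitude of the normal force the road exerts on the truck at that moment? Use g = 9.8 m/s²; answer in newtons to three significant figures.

At the crest the centripetal acceleration points downward (toward the centre of the arc), so mg − N = mv²/r.
N = m(g − v²/r) = 1940 × (9.8 − (43.5)²/241) = 1940 × (9.8 − 7.852) = 1940 × 1.948 = 3780 N.

3780 N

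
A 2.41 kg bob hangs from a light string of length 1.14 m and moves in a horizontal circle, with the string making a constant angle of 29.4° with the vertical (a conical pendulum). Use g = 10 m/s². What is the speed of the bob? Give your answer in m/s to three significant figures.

1.78 m/s

The radius of the circle is r = L sinθ = 1.14 × sin 29.4° = 0.5596 m.
Horizontally T sinθ = mv²/r and vertically T cosθ = mg, so tanθ = v²/(rg).
v = √(r g tanθ) = √(0.5596 × 10.0 × 0.5635) = √3.153 = 1.776 m/s.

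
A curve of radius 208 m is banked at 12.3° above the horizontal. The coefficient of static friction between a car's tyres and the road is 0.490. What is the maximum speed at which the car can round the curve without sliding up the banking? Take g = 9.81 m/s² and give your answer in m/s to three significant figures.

40.2 m/s

At the maximum speed, friction acts down the slope at its limiting value f = μN. Radially (horizontal, toward centre): N sinθ + μN cosθ = mv²/r. Vertically: N cosθ − μN sinθ = mg.
Dividing: v² = r g (sinθ + μcosθ)/(cosθ − μsinθ).
sinθ + μcosθ = 0.2130 + 0.490×0.9770 = 0.6918; cosθ − μsinθ = 0.9770 − 0.490×0.2130 = 0.8727.
v² = 208 × 9.81 × 0.6918/0.8727 = 1618 m²/s², so v = 40.22 m/s.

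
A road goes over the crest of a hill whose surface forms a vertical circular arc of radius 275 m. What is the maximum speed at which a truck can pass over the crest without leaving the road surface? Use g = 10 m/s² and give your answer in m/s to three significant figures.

52.4 m/s

At the crest the centre of the circle is below the truck, so the net downward (centripetal) force is mg − N = mv²/r.
The truck leaves the road when N → 0, giving v_max = √(g r) = √(10.0 × 275) = 52.44 m/s.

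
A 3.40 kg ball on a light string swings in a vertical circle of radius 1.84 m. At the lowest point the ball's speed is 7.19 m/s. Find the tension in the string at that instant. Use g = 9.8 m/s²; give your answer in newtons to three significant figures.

129 N

At the lowest point, T points up (toward the centre) and the weight mg points down (away from the centre), so the net inward force is T − mg = mv²/r.
T = m(v²/r + g) = 3.40 × ((7.19)²/1.84 + 9.8) = 3.40 × (28.10 + 9.8) = 3.40 × 37.90 = 128.8 N.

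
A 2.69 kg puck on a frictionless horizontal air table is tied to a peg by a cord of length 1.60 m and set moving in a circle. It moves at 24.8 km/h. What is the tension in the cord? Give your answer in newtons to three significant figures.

79.8 N

v = 24.8 km/h = 24.8/3.6 = 6.889 m/s.
The tension is the only horizontal force, so it supplies the full centripetal force: T = m v²/r = 2.69 × (6.889)²/1.60 = 2.69 × 47.46/1.60 = 79.79 N.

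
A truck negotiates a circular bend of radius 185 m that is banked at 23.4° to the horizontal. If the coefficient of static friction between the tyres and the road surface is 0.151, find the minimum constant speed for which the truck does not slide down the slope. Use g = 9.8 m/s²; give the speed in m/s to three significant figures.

At the minimum speed, friction acts up the slope at its limiting value f = μN. Radially (horizontal, toward centre): N sinθ − μN cosθ = mv²/r. Vertically: N cosθ + μN sinθ = mg.
Dividing: v² = r g (sinθ − μcosθ)/(cosθ + μsinθ).
sinθ − μcosθ = 0.3971 − 0.151×0.9178 = 0.2586; cosθ + μsinθ = 0.9178 + 0.151×0.3971 = 0.9777.
v² = 185 × 9.8 × 0.2586/0.9777 = 479.5 m²/s², so v = 21.90 m/s.

21.9 m/s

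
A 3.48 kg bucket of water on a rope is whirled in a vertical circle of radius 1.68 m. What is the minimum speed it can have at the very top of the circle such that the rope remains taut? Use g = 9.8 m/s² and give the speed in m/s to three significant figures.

At the top, both weight mg and T point toward the centre: T + mg = mv²/r.
At minimum speed T → 0, so mg = mv_min²/r ⇒ v_min = √(g r) = √(9.8 × 1.68) = 4.058 m/s.

4.06 m/s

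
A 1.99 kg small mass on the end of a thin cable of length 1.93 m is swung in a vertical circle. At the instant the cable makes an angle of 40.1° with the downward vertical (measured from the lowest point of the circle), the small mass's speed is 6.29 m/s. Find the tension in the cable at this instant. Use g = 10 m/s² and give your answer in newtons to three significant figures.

56.0 N

Take the radial direction toward the centre of the circle as positive. The component of the weight along the string toward the centre is −mg cos φ (φ measured from the bottom), so Newton's second law along the string gives T − mg cos φ = m v²/r.
cos 40.1° = 0.7649, so T = m(v²/r + g cos φ) = 1.99 × ((6.29)²/1.93 + 10.0 × 0.7649) = 1.99 × (20.50 + (7.649)) = 1.99 × 28.15 = 56.02 N.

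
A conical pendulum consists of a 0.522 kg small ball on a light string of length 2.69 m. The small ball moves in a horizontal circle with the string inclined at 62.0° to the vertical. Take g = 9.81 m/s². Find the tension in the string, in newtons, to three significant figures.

Vertically the bob has no acceleration, so T cosθ = mg.
T = mg/cosθ = 0.522 × 9.81 / cos 62.0° = 5.121/0.4695 = 10.91 N.

10.9 N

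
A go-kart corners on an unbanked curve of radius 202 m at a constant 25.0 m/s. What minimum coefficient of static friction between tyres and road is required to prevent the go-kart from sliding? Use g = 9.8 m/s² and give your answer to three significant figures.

0.316

Friction provides the centripetal force: μ_s m g = m v²/r, so μ_s = v²/(g r) = (25.00)²/(9.8 × 202) = 625.0/1980 = 0.3157.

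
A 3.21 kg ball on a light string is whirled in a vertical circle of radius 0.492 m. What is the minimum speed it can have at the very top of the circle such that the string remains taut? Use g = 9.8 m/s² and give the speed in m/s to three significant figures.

2.20 m/s

At the highest point the centre is directly below, so both the weight and T act inward: T + mg = mv²/r.
At minimum speed T → 0, so mg = mv_min²/r ⇒ v_min = √(g r) = √(9.8 × 0.492) = 2.196 m/s.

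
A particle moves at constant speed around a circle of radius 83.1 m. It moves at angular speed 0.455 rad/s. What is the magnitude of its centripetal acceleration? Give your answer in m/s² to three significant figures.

17.2 m/s²

v = ωr = 0.455 × 83.1 = 37.81 m/s.
a_c = v²/r = (37.81)²/83.1 = 1430/83.1 = 17.20 m/s².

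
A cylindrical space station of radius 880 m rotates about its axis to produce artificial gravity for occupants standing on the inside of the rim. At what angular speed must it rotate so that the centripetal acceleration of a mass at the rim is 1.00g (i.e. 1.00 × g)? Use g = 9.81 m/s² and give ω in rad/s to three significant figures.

0.106 rad/s

Centripetal acceleration a_c = ω²r. Setting ω²r = 1.00g:
ω = √(1.00g / r) = √(1.00 × 9.81 / 880) = √0.01115 = 0.1056 rad/s.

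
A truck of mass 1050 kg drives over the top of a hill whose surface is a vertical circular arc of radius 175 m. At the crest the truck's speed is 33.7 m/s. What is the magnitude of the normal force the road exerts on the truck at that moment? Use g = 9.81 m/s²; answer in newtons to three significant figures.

3490 N

At the crest the centripetal acceleration points downward (toward the centre of the arc), so mg − N = mv²/r.
N = m(g − v²/r) = 1050 × (9.81 − (33.7)²/175) = 1050 × (9.81 − 6.490) = 1050 × 3.320 = 3486 N.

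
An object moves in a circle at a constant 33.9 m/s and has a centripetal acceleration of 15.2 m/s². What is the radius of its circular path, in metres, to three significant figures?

75.6 m

a_c = v²/r ⇒ r = v²/a_c = (33.9)²/15.2 = 1149/15.2 = 75.61 m.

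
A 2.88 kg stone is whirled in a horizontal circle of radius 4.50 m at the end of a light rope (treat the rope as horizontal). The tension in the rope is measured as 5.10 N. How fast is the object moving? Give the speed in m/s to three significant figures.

T = m v²/r ⇒ v = √(T r / m) = √(5.10 × 4.50 / 2.88) = √7.969 = 2.823 m/s.

2.82 m/s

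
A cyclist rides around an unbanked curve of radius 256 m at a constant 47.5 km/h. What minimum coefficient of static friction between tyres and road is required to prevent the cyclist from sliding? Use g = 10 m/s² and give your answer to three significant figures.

0.0680

v = 47.5/3.6 = 13.19 m/s.
Friction provides the centripetal force: μ_s m g = m v²/r, so μ_s = v²/(g r) = (13.19)²/(10.0 × 256) = 174.1/2560 = 0.06801.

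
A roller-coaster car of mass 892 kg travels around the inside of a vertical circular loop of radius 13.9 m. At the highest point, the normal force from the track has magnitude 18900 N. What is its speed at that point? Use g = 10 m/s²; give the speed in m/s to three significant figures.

20.8 m/s

At the top, N + mg = mv²/r, so v = √(r(N/m + g)) = √(13.9 × (18900/892 + 10.0)) = √(13.9 × 31.19) = √433.5 = 20.82 m/s.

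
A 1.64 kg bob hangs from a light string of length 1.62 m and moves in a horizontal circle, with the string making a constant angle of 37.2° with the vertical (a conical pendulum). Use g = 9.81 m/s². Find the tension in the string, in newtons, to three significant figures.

20.2 N

Vertically the bob has no acceleration, so T cosθ = mg.
T = mg/cosθ = 1.64 × 9.81 / cos 37.2° = 16.09/0.7965 = 20.20 N.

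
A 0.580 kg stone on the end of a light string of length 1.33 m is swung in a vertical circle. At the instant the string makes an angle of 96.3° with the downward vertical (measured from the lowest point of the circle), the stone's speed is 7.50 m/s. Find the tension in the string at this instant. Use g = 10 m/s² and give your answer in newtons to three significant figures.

Take the radial direction toward the centre of the circle as positive. The component of the weight along the string toward the centre is −mg cos φ (φ measured from the bottom), so Newton's second law along the string gives T − mg cos φ = m v²/r.
cos 96.3° = -0.1097, so T = m(v²/r + g cos φ) = 0.580 × ((7.50)²/1.33 + 10.0 × -0.1097) = 0.580 × (42.29 + (-1.097)) = 0.580 × 41.20 = 23.89 N.

23.9 N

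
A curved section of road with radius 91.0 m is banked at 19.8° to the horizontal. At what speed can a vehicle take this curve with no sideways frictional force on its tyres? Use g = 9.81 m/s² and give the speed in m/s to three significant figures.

On a frictionless banked curve, N sinθ = mv²/r and N cosθ = mg, so tanθ = v²/(rg).
v = √(r g tanθ) = √(91.0 × 9.81 × tan 19.8°) = √(91.0 × 9.81 × 0.3600) = √321.4 = 17.93 m/s.

17.9 m/s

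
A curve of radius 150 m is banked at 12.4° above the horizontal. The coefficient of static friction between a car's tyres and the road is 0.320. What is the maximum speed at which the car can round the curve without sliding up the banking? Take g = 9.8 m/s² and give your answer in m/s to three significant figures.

At the maximum speed, friction acts down the slope at its limiting value f = μN. Radially (horizontal, toward centre): N sinθ + μN cosθ = mv²/r. Vertically: N cosθ − μN sinθ = mg.
Dividing: v² = r g (sinθ + μcosθ)/(cosθ − μsinθ).
sinθ + μcosθ = 0.2147 + 0.320×0.9767 = 0.5273; cosθ − μsinθ = 0.9767 − 0.320×0.2147 = 0.9080.
v² = 150 × 9.8 × 0.5273/0.9080 = 853.7 m²/s², so v = 29.22 m/s.

29.2 m/s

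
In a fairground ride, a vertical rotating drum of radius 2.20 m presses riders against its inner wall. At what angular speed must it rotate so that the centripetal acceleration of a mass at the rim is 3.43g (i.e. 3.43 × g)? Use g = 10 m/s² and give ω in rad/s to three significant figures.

3.95 rad/s

Centripetal acceleration a_c = ω²r. Setting ω²r = 3.43g:
ω = √(3.43g / r) = √(3.43 × 10.0 / 2.20) = √15.59 = 3.949 rad/s.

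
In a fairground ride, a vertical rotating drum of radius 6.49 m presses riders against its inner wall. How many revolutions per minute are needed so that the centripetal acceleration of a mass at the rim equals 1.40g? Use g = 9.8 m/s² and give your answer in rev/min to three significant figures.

Require ω²r = 1.40g, so ω = √(1.40 × 9.8/6.49) = 1.454 rad/s.
In rev/min: ω × 60/(2π) = 1.454 × 60/(2π) = 13.88 rev/min.

13.9 rev/min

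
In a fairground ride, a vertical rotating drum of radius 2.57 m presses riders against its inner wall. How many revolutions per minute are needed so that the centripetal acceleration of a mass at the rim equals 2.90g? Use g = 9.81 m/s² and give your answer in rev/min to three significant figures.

31.8 rev/min

Require ω²r = 2.90g, so ω = √(2.90 × 9.81/2.57) = 3.327 rad/s.
In rev/min: ω × 60/(2π) = 3.327 × 60/(2π) = 31.77 rev/min.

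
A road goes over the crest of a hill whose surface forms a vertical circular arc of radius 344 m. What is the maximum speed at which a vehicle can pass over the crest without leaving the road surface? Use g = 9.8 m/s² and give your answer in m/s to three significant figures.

At the crest the centre of the circle is below the vehicle, so the net downward (centripetal) force is mg − N = mv²/r.
The vehicle leaves the road when N → 0, giving v_max = √(g r) = √(9.8 × 344) = 58.06 m/s.

58.1 m/s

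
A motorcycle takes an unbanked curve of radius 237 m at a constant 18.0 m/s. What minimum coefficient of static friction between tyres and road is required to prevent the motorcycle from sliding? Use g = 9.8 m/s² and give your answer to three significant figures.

Friction provides the centripetal force: μ_s m g = m v²/r, so μ_s = v²/(g r) = (18.00)²/(9.8 × 237) = 324.0/2323 = 0.1395.

0.139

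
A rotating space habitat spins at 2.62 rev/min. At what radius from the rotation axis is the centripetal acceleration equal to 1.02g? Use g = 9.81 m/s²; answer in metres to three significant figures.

133 m

ω = 2.62 rev/min × 2π/60 = 0.2744 rad/s.
a_c = ω²r = 1.02g ⇒ r = 1.02 × 9.81 / (0.2744)² = 10.01/0.07528 = 132.9 m.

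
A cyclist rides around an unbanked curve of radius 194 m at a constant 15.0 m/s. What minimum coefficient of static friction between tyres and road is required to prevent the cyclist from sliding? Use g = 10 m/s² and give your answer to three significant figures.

0.116

Friction provides the centripetal force: μ_s m g = m v²/r, so μ_s = v²/(g r) = (15.00)²/(10.0 × 194) = 225.0/1940 = 0.1160.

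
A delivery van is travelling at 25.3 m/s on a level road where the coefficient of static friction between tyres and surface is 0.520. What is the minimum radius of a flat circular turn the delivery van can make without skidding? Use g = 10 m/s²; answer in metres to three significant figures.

At the limit, μ_s m g = m v²/r, so r_min = v²/(μ_s g) = (25.3)²/(0.520 × 10.0) = 640.1/5.200 = 123.1 m.

123 m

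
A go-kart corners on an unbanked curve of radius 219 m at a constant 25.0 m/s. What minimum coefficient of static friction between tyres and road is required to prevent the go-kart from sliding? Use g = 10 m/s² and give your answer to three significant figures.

Friction provides the centripetal force: μ_s m g = m v²/r, so μ_s = v²/(g r) = (25.00)²/(10.0 × 219) = 625.0/2190 = 0.2854.

0.285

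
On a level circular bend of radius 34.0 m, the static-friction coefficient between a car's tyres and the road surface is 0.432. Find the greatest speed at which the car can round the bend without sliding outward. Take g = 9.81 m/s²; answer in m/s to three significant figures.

Friction provides the centripetal force on a flat curve. At maximum speed it is at its limiting value: μ_s m g = m v²/r.
Mass cancels: v_max = √(μ_s g r) = √(0.432 × 9.81 × 34.0) = √144.1 = 12.00 m/s.

12.0 m/s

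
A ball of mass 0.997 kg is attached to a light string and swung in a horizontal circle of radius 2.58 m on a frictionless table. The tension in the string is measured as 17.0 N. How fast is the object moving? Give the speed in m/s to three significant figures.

6.63 m/s

T = m v²/r ⇒ v = √(T r / m) = √(17.0 × 2.58 / 0.997) = √43.99 = 6.633 m/s.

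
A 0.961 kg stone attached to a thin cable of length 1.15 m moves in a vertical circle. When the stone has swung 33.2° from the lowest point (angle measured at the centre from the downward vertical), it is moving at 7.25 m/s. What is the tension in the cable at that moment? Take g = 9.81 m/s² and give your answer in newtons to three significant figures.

Take the radial direction toward the centre of the circle as positive. The component of the weight along the string toward the centre is −mg cos φ (φ measured from the bottom), so Newton's second law along the string gives T − mg cos φ = m v²/r.
cos 33.2° = 0.8368, so T = m(v²/r + g cos φ) = 0.961 × ((7.25)²/1.15 + 9.81 × 0.8368) = 0.961 × (45.71 + (8.209)) = 0.961 × 53.92 = 51.81 N.

51.8 N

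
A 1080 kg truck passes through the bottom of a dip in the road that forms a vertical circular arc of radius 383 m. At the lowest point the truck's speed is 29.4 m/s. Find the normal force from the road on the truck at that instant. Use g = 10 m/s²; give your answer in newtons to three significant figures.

At the lowest point, N points up (toward the centre) and the weight mg points down (away from the centre), so the net inward force is N − mg = mv²/r.
N = m(v²/r + g) = 1080 × ((29.4)²/383 + 10.0) = 1080 × (2.257 + 10.0) = 1080 × 12.26 = 13240 N.

13200 N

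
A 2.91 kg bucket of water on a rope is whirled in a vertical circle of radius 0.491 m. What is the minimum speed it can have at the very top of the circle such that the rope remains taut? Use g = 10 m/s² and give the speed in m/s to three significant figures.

At the highest point the centre is directly below, so both the weight and T act inward: T + mg = mv²/r.
At minimum speed T → 0, so mg = mv_min²/r ⇒ v_min = √(g r) = √(10.0 × 0.491) = 2.216 m/s.

2.22 m/s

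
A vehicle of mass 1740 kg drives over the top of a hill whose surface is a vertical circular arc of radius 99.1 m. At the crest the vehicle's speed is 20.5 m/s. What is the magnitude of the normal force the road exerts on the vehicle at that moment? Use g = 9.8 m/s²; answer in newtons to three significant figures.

At the crest the centripetal acceleration points downward (toward the centre of the arc), so mg − N = mv²/r.
N = m(g − v²/r) = 1740 × (9.8 − (20.5)²/99.1) = 1740 × (9.8 − 4.241) = 1740 × 5.559 = 9673 N.

9670 N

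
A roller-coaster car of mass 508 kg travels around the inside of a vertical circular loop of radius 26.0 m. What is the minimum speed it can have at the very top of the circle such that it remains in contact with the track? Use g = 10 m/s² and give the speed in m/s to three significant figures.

16.1 m/s

At the highest point the centre is directly below, so both the weight and N act inward: N + mg = mv²/r.
At minimum speed N → 0, so mg = mv_min²/r ⇒ v_min = √(g r) = √(10.0 × 26.0) = 16.12 m/s.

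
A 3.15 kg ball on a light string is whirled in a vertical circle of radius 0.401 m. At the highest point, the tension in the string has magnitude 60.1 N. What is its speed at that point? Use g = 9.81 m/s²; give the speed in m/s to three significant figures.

At the top, T + mg = mv²/r, so v = √(r(T/m + g)) = √(0.401 × (60.1/3.15 + 9.81)) = √(0.401 × 28.89) = √11.58 = 3.404 m/s.

3.40 m/s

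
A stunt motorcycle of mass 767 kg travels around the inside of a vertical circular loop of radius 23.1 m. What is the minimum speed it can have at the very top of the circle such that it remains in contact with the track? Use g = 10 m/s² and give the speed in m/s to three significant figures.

At the highest point the centre is directly below, so both the weight and N act inward: N + mg = mv²/r.
At minimum speed N → 0, so mg = mv_min²/r ⇒ v_min = √(g r) = √(10.0 × 23.1) = 15.20 m/s.

15.2 m/s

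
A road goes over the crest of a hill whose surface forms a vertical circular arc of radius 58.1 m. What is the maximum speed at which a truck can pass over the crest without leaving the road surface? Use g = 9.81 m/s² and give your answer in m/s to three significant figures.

23.9 m/s

At the crest the centre of the circle is below the truck, so the net downward (centripetal) force is mg − N = mv²/r.
The truck leaves the road when N → 0, giving v_max = √(g r) = √(9.81 × 58.1) = 23.87 m/s.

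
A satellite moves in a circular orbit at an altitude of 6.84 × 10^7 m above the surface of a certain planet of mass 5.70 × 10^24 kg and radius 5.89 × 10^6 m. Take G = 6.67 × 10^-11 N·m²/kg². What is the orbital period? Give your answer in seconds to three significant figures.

r = R + h = 5.89 × 10^6 + 6.84 × 10^7 = 7.429 × 10^7 m. Gravity provides the centripetal force: G M m / r² = m v² / r ⇒ v = √(GM/r) = 2262 m/s.
T = 2πr/v = 2π × 7.429 × 10^7 / 2262 = 206300 s.

206000 s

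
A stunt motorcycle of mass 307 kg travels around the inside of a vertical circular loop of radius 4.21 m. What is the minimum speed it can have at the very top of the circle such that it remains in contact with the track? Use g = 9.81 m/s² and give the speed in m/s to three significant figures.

At the top, both weight mg and N point toward the centre: N + mg = mv²/r.
At minimum speed N → 0, so mg = mv_min²/r ⇒ v_min = √(g r) = √(9.81 × 4.21) = 6.427 m/s.

6.43 m/s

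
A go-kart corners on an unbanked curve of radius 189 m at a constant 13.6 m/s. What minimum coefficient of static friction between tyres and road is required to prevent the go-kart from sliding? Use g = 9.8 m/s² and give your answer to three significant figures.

Friction provides the centripetal force: μ_s m g = m v²/r, so μ_s = v²/(g r) = (13.60)²/(9.8 × 189) = 185.0/1852 = 0.09986.

0.0999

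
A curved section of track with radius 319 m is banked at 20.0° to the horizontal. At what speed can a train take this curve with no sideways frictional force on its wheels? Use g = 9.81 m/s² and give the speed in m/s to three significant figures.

On a frictionless banked curve, N sinθ = mv²/r and N cosθ = mg, so tanθ = v²/(rg).
v = √(r g tanθ) = √(319 × 9.81 × tan 20.0°) = √(319 × 9.81 × 0.3640) = √1139 = 33.75 m/s.

33.7 m/s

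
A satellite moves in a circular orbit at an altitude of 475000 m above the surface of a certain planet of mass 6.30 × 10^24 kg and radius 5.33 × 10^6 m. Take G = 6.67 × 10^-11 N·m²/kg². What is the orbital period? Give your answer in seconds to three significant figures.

4290 s

r = R + h = 5.33 × 10^6 + 475000 = 5.805 × 10^6 m. Gravity provides the centripetal force: G M m / r² = m v² / r ⇒ v = √(GM/r) = 8508 m/s.
T = 2πr/v = 2π × 5.805 × 10^6 / 8508 = 4287 s.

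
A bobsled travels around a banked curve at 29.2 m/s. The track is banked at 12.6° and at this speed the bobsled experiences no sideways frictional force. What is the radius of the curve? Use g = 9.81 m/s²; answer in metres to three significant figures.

389 m

Frictionless banking: tanθ = v²/(rg), so r = v²/(g tanθ).
r = (29.2)²/(9.81 × tan 12.6°) = 852.6/(9.81 × 0.2235) = 852.6/2.193 = 388.8 m.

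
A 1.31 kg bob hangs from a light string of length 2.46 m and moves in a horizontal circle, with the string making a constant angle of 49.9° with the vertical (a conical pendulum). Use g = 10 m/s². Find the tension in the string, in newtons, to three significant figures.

Vertically the bob has no acceleration, so T cosθ = mg.
T = mg/cosθ = 1.31 × 10.0 / cos 49.9° = 13.10/0.6441 = 20.34 N.

20.3 N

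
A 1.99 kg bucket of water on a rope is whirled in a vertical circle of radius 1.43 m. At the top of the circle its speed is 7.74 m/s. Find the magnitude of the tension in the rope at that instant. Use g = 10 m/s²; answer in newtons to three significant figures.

63.5 N

At the top, both T and the weight mg point inward (toward the centre), so T + mg = mv²/r.
T = m(v²/r − g) = 1.99 × ((7.74)²/1.43 − 10.0) = 1.99 × (41.89 − 10.0) = 1.99 × 31.89 = 63.47 N.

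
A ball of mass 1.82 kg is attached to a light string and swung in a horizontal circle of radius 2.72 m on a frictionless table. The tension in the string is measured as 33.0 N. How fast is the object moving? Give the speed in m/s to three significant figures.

T = m v²/r ⇒ v = √(T r / m) = √(33.0 × 2.72 / 1.82) = √49.32 = 7.023 m/s.

7.02 m/s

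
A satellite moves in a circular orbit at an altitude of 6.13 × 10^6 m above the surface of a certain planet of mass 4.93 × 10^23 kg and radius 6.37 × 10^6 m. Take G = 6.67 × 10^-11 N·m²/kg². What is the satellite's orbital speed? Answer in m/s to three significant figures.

Orbital radius r = R + h = 6.37 × 10^6 + 6.13 × 10^6 = 1.250 × 10^7 m.
Gravity supplies the centripetal force: G M m / r² = m v² / r, so v = √(GM/r).
v = √(6.67 × 10^-11 × 4.93 × 10^23 / 1.250 × 10^7) = √(2.631 × 10^6) = 1622 m/s.

1620 m/s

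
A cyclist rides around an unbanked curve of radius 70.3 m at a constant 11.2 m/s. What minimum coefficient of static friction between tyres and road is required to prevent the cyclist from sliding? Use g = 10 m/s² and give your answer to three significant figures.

Friction provides the centripetal force: μ_s m g = m v²/r, so μ_s = v²/(g r) = (11.20)²/(10.0 × 70.3) = 125.4/703.0 = 0.1784.

0.178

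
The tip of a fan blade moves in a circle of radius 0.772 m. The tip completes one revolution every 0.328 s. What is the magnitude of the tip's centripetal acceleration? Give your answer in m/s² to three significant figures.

v = 2πr/T = 2π × 0.772/0.328 = 14.79 m/s.
a_c = v²/r = (14.79)²/0.772 = 218.7/0.772 = 283.3 m/s².

283 m/s²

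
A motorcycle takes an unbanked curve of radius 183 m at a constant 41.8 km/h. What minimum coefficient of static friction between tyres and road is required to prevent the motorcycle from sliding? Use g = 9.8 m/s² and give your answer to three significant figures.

0.0752

v = 41.8/3.6 = 11.61 m/s.
Friction provides the centripetal force: μ_s m g = m v²/r, so μ_s = v²/(g r) = (11.61)²/(9.8 × 183) = 134.8/1793 = 0.07517.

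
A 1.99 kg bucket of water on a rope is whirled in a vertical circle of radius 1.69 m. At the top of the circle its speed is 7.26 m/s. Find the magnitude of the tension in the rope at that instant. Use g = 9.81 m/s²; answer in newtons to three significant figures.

42.5 N

At the top, both T and the weight mg point inward (toward the centre), so T + mg = mv²/r.
T = m(v²/r − g) = 1.99 × ((7.26)²/1.69 − 9.81) = 1.99 × (31.19 − 9.81) = 1.99 × 21.38 = 42.54 N.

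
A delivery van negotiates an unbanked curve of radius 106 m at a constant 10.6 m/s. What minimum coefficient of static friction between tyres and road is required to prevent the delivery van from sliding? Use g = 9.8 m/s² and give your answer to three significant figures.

0.108

Friction provides the centripetal force: μ_s m g = m v²/r, so μ_s = v²/(g r) = (10.60)²/(9.8 × 106) = 112.4/1039 = 0.1082.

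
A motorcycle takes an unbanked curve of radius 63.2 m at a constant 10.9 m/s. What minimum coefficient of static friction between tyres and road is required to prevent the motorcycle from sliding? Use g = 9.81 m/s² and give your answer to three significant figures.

0.192

Friction provides the centripetal force: μ_s m g = m v²/r, so μ_s = v²/(g r) = (10.90)²/(9.81 × 63.2) = 118.8/620.0 = 0.1916.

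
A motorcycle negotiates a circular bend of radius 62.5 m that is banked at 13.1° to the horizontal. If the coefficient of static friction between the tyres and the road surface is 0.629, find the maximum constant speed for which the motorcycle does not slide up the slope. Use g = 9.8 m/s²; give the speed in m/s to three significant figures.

At the maximum speed, friction acts down the slope at its limiting value f = μN. Radially (horizontal, toward centre): N sinθ + μN cosθ = mv²/r. Vertically: N cosθ − μN sinθ = mg.
Dividing: v² = r g (sinθ + μcosθ)/(cosθ − μsinθ).
sinθ + μcosθ = 0.2267 + 0.629×0.9740 = 0.8393; cosθ − μsinθ = 0.9740 − 0.629×0.2267 = 0.8314.
v² = 62.5 × 9.8 × 0.8393/0.8314 = 618.3 m²/s², so v = 24.87 m/s.

24.9 m/s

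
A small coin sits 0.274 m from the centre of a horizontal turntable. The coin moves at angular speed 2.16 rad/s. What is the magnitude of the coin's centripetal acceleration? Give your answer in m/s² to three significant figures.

v = ωr = 2.16 × 0.274 = 0.5918 m/s.
a_c = v²/r = (0.5918)²/0.274 = 0.3503/0.274 = 1.278 m/s².

1.28 m/s²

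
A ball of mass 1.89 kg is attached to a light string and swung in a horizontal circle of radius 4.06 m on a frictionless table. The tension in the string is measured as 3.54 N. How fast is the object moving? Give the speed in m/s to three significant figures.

T = m v²/r ⇒ v = √(T r / m) = √(3.54 × 4.06 / 1.89) = √7.604 = 2.758 m/s.

2.76 m/s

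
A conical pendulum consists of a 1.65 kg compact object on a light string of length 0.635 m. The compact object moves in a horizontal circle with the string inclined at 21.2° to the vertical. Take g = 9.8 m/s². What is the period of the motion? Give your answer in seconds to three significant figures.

r = L sinθ = 0.2296 m. From T sinθ = mω²r and T cosθ = mg: tanθ = ω²r/g, so ω² = g tanθ / r = g/(L cosθ).
ω = √(g/(L cosθ)) = √(9.8/(0.635 × 0.9323)) = √16.55 = 4.069 rad/s.
Period = 2π/ω = 1.544 s.

1.54 s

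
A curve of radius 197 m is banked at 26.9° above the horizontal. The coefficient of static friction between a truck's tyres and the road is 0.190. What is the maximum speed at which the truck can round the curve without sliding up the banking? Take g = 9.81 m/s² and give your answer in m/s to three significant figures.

38.6 m/s

At the maximum speed, friction acts down the slope at its limiting value f = μN. Radially (horizontal, toward centre): N sinθ + μN cosθ = mv²/r. Vertically: N cosθ − μN sinθ = mg.
Dividing: v² = r g (sinθ + μcosθ)/(cosθ − μsinθ).
sinθ + μcosθ = 0.4524 + 0.190×0.8918 = 0.6219; cosθ − μsinθ = 0.8918 − 0.190×0.4524 = 0.8058.
v² = 197 × 9.81 × 0.6219/0.8058 = 1491 m²/s², so v = 38.62 m/s.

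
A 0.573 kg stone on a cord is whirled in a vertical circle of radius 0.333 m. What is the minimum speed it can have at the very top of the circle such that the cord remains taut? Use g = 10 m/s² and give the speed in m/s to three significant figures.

1.82 m/s

At the top, both weight mg and T point toward the centre: T + mg = mv²/r.
At minimum speed T → 0, so mg = mv_min²/r ⇒ v_min = √(g r) = √(10.0 × 0.333) = 1.825 m/s.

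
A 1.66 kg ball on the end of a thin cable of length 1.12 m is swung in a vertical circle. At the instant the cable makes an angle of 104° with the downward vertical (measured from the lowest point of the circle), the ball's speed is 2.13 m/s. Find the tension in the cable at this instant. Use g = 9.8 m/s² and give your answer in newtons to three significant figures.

Take the radial direction toward the centre of the circle as positive. The component of the weight along the string toward the centre is −mg cos φ (φ measured from the bottom), so Newton's second law along the string gives T − mg cos φ = m v²/r.
cos 104° = -0.2419, so T = m(v²/r + g cos φ) = 1.66 × ((2.13)²/1.12 + 9.8 × -0.2419) = 1.66 × (4.051 + (-2.371)) = 1.66 × 1.680 = 2.789 N.

2.79 N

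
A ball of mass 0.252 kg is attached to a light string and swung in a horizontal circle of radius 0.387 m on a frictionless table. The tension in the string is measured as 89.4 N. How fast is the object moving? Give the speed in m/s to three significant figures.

11.7 m/s

T = m v²/r ⇒ v = √(T r / m) = √(89.4 × 0.387 / 0.252) = √137.3 = 11.72 m/s.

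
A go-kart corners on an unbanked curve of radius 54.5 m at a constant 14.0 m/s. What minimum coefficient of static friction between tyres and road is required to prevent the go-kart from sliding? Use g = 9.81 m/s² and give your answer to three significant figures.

0.367

Friction provides the centripetal force: μ_s m g = m v²/r, so μ_s = v²/(g r) = (14.00)²/(9.81 × 54.5) = 196.0/534.6 = 0.3666.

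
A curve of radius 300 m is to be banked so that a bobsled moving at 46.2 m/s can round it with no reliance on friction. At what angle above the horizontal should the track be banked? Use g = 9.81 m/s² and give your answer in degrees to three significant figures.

For a frictionless banked turn: horizontally N sinθ = mv²/r and vertically N cosθ = mg.
Dividing: tanθ = v²/(r g) = (46.2)²/(300 × 9.81) = 2134/2943 = 0.7253.
θ = arctan(0.7253) = 35.95°.

36.0°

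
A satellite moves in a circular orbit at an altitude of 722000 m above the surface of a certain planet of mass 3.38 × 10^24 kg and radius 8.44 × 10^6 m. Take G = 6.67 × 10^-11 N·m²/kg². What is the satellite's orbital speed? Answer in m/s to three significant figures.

4960 m/s

Orbital radius r = R + h = 8.44 × 10^6 + 722000 = 9.162 × 10^6 m.
Gravity supplies the centripetal force: G M m / r² = m v² / r, so v = √(GM/r).
v = √(6.67 × 10^-11 × 3.38 × 10^24 / 9.162 × 10^6) = √(2.461 × 10^7) = 4961 m/s.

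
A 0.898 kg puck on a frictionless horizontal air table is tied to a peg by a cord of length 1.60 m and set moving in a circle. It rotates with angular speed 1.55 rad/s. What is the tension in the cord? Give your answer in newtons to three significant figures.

3.45 N

v = ωr = 1.55 × 1.60 = 2.480 m/s.
The tension is the only horizontal force, so it supplies the full centripetal force: T = m v²/r = 0.898 × (2.480)²/1.60 = 0.898 × 6.150/1.60 = 3.452 N.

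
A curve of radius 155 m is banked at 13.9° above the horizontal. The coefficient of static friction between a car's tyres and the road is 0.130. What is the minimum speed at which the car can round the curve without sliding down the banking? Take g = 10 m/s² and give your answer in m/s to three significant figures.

13.3 m/s

At the minimum speed, friction acts up the slope at its limiting value f = μN. Radially (horizontal, toward centre): N sinθ − μN cosθ = mv²/r. Vertically: N cosθ + μN sinθ = mg.
Dividing: v² = r g (sinθ − μcosθ)/(cosθ + μsinθ).
sinθ − μcosθ = 0.2402 − 0.130×0.9707 = 0.1140; cosθ + μsinθ = 0.9707 + 0.130×0.2402 = 1.002.
v² = 155 × 10.0 × 0.1140/1.002 = 176.4 m²/s², so v = 13.28 m/s.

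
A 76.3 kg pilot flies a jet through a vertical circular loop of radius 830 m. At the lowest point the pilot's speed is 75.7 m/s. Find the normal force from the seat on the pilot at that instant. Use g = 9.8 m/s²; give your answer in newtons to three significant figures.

1270 N

At the lowest point, N points up (toward the centre) and the weight mg points down (away from the centre), so the net inward force is N − mg = mv²/r.
N = m(v²/r + g) = 76.3 × ((75.7)²/830 + 9.8) = 76.3 × (6.904 + 9.8) = 76.3 × 16.70 = 1275 N.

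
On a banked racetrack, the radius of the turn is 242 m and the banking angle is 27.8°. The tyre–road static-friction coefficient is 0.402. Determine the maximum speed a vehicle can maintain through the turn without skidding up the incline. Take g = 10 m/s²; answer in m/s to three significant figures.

At the maximum speed, friction acts down the slope at its limiting value f = μN. Radially (horizontal, toward centre): N sinθ + μN cosθ = mv²/r. Vertically: N cosθ − μN sinθ = mg.
Dividing: v² = r g (sinθ + μcosθ)/(cosθ − μsinθ).
sinθ + μcosθ = 0.4664 + 0.402×0.8846 = 0.8220; cosθ − μsinθ = 0.8846 − 0.402×0.4664 = 0.6971.
v² = 242 × 10.0 × 0.8220/0.6971 = 2854 m²/s², so v = 53.42 m/s.

53.4 m/s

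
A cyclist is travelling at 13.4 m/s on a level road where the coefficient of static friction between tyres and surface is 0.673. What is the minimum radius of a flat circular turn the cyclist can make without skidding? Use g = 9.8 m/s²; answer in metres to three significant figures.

At the limit, μ_s m g = m v²/r, so r_min = v²/(μ_s g) = (13.4)²/(0.673 × 9.8) = 179.6/6.595 = 27.23 m.

27.2 m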